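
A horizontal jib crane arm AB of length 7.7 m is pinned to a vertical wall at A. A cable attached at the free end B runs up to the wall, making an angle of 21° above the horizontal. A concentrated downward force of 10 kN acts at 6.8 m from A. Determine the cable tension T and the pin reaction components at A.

ΣM about A: T·sin21°·7.7 − 10·6.8 = 0 → T = 68/(7.7·0.358368) = 24.6427 ≈ 24.64 kN.
ΣF_x = 0: A_x − T·cos21° = 0 → A_x = 24.6427 × 0.93358 = 23.01 kN.
ΣF_y = 0: A_y + T·sin21° − 10 = 0 → A_y = 10 − 24.6427 × 0.358368 = 1.169 kN.

T = 24.64 kN, A_x = 23.01 kN, A_y = 1.169 kN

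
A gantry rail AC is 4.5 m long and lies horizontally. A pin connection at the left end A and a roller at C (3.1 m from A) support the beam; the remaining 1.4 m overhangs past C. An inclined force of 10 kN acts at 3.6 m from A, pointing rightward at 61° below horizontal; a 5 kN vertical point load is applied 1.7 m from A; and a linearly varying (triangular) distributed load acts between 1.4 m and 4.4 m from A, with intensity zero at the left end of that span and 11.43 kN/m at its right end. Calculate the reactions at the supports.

A_x = -4.848 kN, A_y = -0.8118 kN, C_y = 31.70 kN

Resultant of the triangular load: ½ × 11.43 × 3 = 17.145 kN, acting at 3.4 m from A (one-third of the span from the peak).
ΣM about A: C_y·3.1 − 10·sin61°·3.6 − 5·1.7 − (½·11.43·3)·3.4 = 0 → C_y = 98.2793/3.1 = 31.703 ≈ 31.70 kN.
ΣF_y = 0: A_y + 31.703 − 10·sin61° − 5 − ½·11.43·3 = 0 → A_y = -0.8118 kN.
ΣF_x = 0: A_x + 10·cos61° = 0 → A_x = -4.848 kN.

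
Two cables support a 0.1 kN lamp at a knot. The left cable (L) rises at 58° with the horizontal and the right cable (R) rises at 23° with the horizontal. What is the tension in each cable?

T_L = 0.09320 kN, T_R = 0.05365 kN

ΣF_x = 0: −T_L·cos58° + T_R·cos23° = 0 → T_R = 0.575683·T_L.
ΣF_y = 0: T_L·sin58° + T_R·sin23° = 0.1.
Substitute: T_L·(0.848048 + 0.575683·0.390731) = 0.1 → T_L = 0.0931979 ≈ 0.09320 kN.
Then T_R = 0.575683 × 0.0931979 = 0.05365 kN.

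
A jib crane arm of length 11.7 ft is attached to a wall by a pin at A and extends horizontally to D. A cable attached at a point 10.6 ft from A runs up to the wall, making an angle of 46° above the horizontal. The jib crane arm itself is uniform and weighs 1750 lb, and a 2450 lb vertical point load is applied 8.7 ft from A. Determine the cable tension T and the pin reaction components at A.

T = 4138 lb, A_x = 2875 lb, A_y = 1223 lb

ΣM about A: T·sin46°·10.6 − 1750·5.85 − 2450·8.7 = 0 → T = 31552.5/(10.6·0.71934) = 4138.03 ≈ 4138 lb.
ΣF_x = 0: A_x − T·cos46° = 0 → A_x = 4138.03 × 0.694658 = 2875 lb.
ΣF_y = 0: A_y + T·sin46° − 1750 − 2450 = 0 → A_y = 4200 − 4138.03 × 0.71934 = 1223 lb.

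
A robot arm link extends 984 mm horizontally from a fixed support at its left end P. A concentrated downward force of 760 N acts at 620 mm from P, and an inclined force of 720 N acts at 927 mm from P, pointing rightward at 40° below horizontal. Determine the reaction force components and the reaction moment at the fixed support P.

ΣF_x = 0: P_x + 720·cos40° = 0 → P_x = -551.6 N.
ΣF_y = 0: P_y − 760 − 720·sin40° = 0 → P_y = 1223 N.
ΣM about P: M_P − 760·620 − 720·sin40°·927 = 0 → M_P = 900200 N·mm.

P_x = -551.6 N, P_y = 1223 N, M_P = 900200 N·mm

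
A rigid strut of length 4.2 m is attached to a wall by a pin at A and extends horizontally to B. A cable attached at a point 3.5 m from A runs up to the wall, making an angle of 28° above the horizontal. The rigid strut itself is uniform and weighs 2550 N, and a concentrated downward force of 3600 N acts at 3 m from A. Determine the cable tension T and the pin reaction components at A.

ΣM about A: T·sin28°·3.5 − 2550·2.1 − 3600·3 = 0 → T = 16155/(3.5·0.469472) = 9831.71 ≈ 9832 N.
ΣF_x = 0: A_x − T·cos28° = 0 → A_x = 9831.71 × 0.882948 = 8681 N.
ΣF_y = 0: A_y + T·sin28° − 2550 − 3600 = 0 → A_y = 6150 − 9831.71 × 0.469472 = 1534 N.

T = 9832 N, A_x = 8681 N, A_y = 1534 N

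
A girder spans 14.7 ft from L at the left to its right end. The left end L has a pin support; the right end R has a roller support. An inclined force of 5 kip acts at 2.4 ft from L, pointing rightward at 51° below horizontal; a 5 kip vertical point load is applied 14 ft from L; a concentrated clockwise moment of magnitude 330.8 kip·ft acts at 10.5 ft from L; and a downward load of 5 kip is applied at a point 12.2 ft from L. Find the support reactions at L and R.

Taking moments about L: R_y·14.7 − 5·sin51°·2.4 − 5·14 − 330.8 − 5·12.2 = 0 → R_y = 471.126/14.7 = 32.0494 ≈ 32.05 kip.
ΣF_y = 0: L_y + 32.0494 − 5·sin51° − 5 − 5 = 0 → L_y = -18.16 kip.
ΣF_x = 0: L_x + 5·cos51° = 0 → L_x = -3.147 kip.

L_x = -3.147 kip, L_y = -18.16 kip, R_y = 32.05 kip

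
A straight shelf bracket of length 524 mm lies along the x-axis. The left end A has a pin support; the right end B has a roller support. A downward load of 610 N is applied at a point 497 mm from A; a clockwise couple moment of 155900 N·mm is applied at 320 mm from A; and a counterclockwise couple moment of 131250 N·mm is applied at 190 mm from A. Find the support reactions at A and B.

Moments about A: B_y·524 − 610·497 − 155900 + 131250 = 0 → B_y = 327820/524 = 625.611 ≈ 625.6 N.
ΣF_y = 0: A_y + 625.611 − 610 = 0 → A_y = -15.61 N.
ΣF_x = 0: no horizontal applied forces, so A_x = 0.

A_x = 0, A_y = -15.61 N, B_y = 625.6 N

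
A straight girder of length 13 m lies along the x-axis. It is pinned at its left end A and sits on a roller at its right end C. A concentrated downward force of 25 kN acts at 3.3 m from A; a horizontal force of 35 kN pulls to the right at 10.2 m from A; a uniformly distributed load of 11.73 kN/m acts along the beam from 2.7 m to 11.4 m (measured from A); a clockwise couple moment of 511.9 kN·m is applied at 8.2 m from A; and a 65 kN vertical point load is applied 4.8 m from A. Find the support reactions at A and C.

A_x = -35.00 kN, A_y = 66.98 kN, C_y = 125.1 kN

Resultant of the distributed load: 11.73 × 8.7 = 102.051 kN at 7.05 m from A.
Taking moments about A: C_y·13 − 25·3.3 − (11.73·8.7)·7.05 − 511.9 − 65·4.8 = 0 → C_y = 1625.85955/13 = 125.066 ≈ 125.1 kN.
ΣF_y = 0: A_y + 125.066 − 25 − 11.73·8.7 − 65 = 0 → A_y = 66.98 kN.
ΣF_x = 0: A_x + 35 = 0 → A_x = -35.00 kN.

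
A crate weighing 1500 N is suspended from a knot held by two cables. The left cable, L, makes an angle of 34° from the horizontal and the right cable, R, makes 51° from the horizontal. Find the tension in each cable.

ΣF_x = 0: −T_L·cos34° + T_R·cos51° = 0 → T_R = 1.31735·T_L.
ΣF_y = 0: T_L·sin34° + T_R·sin51° = 1500.
Substitute: T_L·(0.559193 + 1.31735·0.777146) = 1500 → T_L = 947.588 ≈ 947.6 N.
Then T_R = 1.31735 × 947.588 = 1248 N.

T_L = 947.6 N, T_R = 1248 N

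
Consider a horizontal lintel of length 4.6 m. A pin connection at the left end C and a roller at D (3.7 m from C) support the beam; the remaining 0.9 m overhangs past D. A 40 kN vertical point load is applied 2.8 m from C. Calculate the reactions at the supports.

ΣM about C: D_y·3.7 − 40·2.8 = 0 → D_y = 112/3.7 = 30.2703 ≈ 30.27 kN.
ΣF_y = 0: C_y + 30.2703 − 40 = 0 → C_y = 9.730 kN.
ΣF_x = 0: no horizontal applied forces, so C_x = 0.

C_x = 0, C_y = 9.730 kN, D_y = 30.27 kN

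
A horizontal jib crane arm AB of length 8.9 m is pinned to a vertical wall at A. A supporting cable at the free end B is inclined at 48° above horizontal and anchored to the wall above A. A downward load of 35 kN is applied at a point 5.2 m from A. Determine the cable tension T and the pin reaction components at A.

T = 27.52 kN, A_x = 18.41 kN, A_y = 14.55 kN

ΣM about A: T·sin48°·8.9 − 35·5.2 = 0 → T = 182/(8.9·0.743145) = 27.5174 ≈ 27.52 kN.
ΣF_x = 0: A_x − T·cos48° = 0 → A_x = 27.5174 × 0.669131 = 18.41 kN.
ΣF_y = 0: A_y + T·sin48° − 35 = 0 → A_y = 35 − 27.5174 × 0.743145 = 14.55 kN.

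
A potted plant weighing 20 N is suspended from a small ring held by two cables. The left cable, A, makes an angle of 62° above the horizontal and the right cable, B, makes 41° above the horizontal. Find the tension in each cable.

ΣF_x = 0: −T_A·cos62° + T_B·cos41° = 0 → T_B = 0.622056·T_A.
ΣF_y = 0: T_A·sin62° + T_B·sin41° = 20.
Substitute: T_A·(0.882948 + 0.622056·0.656059) = 20 → T_A = 15.4912 ≈ 15.49 N.
Then T_B = 0.622056 × 15.4912 = 9.636 N.

T_A = 15.49 N, T_B = 9.636 N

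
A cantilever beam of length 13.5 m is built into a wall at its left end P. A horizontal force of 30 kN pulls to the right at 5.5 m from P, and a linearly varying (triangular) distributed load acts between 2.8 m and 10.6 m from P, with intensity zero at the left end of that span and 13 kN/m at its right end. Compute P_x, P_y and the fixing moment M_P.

P_x = -30.00 kN, P_y = 50.70 kN, M_P = 405.6 kN·m

Resultant of the triangular load: ½ × 13 × 7.8 = 50.7 kN, acting at 8 m from P (one-third of the span from the peak).
ΣF_x = 0: P_x + 30 = 0 → P_x = -30.00 kN.
ΣF_y = 0: P_y − ½·13·7.8 = 0 → P_y = 50.70 kN.
ΣM about P: M_P − (½·13·7.8)·8 = 0 → M_P = 405.6 kN·m.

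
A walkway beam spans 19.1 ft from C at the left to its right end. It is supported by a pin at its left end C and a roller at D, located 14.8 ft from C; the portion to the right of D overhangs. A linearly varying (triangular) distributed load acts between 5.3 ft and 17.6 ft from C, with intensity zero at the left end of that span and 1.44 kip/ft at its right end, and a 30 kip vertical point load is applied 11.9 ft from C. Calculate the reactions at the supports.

Resultant of the triangular load: ½ × 1.44 × 12.3 = 8.856 kip, acting at 13.5 ft from C (one-third of the span from the peak).
Moments about C: D_y·14.8 − (½·1.44·12.3)·13.5 − 30·11.9 = 0 → D_y = 476.556/14.8 = 32.1997 ≈ 32.20 kip.
ΣF_y = 0: C_y + 32.1997 − ½·1.44·12.3 − 30 = 0 → C_y = 6.656 kip.
ΣF_x = 0: no horizontal applied forces, so C_x = 0.

C_x = 0, C_y = 6.656 kip, D_y = 32.20 kip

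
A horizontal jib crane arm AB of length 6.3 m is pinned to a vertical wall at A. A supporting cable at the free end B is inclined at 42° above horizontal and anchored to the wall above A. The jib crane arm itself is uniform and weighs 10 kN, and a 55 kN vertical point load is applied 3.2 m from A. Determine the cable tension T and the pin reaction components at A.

T = 49.22 kN, A_x = 36.58 kN, A_y = 32.06 kN

ΣM about A: T·sin42°·6.3 − 10·3.15 − 55·3.2 = 0 → T = 207.5/(6.3·0.669131) = 49.2228 ≈ 49.22 kN.
ΣF_x = 0: A_x − T·cos42° = 0 → A_x = 49.2228 × 0.743145 = 36.58 kN.
ΣF_y = 0: A_y + T·sin42° − 10 − 55 = 0 → A_y = 65 − 49.2228 × 0.669131 = 32.06 kN.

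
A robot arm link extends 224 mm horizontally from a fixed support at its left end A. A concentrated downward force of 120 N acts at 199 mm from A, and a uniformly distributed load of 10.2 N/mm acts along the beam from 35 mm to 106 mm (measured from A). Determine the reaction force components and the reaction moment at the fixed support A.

Resultant of the distributed load: 10.2 × 71 = 724.2 N at 70.5 mm from A.
ΣF_x = 0: A_x = 0.
ΣF_y = 0: A_y − 120 − 10.2·71 = 0 → A_y = 844.2 N.
ΣM about A: M_A − 120·199 − (10.2·71)·70.5 = 0 → M_A = 74940 N·mm.

A_x = 0, A_y = 844.2 N, M_A = 74940 N·mm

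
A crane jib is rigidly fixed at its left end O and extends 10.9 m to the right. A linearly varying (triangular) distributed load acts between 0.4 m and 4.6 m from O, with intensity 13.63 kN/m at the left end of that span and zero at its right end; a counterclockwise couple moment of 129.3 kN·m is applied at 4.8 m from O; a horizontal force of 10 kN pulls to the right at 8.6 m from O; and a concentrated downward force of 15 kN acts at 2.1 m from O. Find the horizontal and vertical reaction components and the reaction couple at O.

Resultant of the triangular load: ½ × 13.63 × 4.2 = 28.623 kN, acting at 1.8 m from O (one-third of the span from the peak).
ΣF_x = 0: O_x + 10 = 0 → O_x = -10.00 kN.
ΣF_y = 0: O_y − ½·13.63·4.2 − 15 = 0 → O_y = 43.62 kN.
ΣM about O: M_O − (½·13.63·4.2)·1.8 + 129.3 − 15·2.1 = 0 → M_O = -46.28 kN·m.

O_x = -10.00 kN, O_y = 43.62 kN, M_O = -46.28 kN·m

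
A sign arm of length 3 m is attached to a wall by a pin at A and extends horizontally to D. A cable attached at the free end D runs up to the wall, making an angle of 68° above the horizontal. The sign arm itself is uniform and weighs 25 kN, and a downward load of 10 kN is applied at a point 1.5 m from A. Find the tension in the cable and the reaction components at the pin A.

T = 18.87 kN, A_x = 7.070 kN, A_y = 17.50 kN

ΣM about A: T·sin68°·3 − 25·1.5 − 10·1.5 = 0 → T = 52.5/(3·0.927184) = 18.8744 ≈ 18.87 kN.
ΣF_x = 0: A_x − T·cos68° = 0 → A_x = 18.8744 × 0.374607 = 7.070 kN.
ΣF_y = 0: A_y + T·sin68° − 25 − 10 = 0 → A_y = 35 − 18.8744 × 0.927184 = 17.50 kN.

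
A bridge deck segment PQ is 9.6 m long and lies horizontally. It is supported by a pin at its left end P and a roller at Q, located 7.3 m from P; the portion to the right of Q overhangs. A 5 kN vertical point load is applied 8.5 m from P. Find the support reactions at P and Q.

P_x = 0, P_y = -0.8219 kN, Q_y = 5.822 kN

Taking moments about P: Q_y·7.3 − 5·8.5 = 0 → Q_y = 42.5/7.3 = 5.82192 ≈ 5.822 kN.
ΣF_y = 0: P_y + 5.82192 − 5 = 0 → P_y = -0.8219 kN.
ΣF_x = 0: no horizontal applied forces, so P_x = 0.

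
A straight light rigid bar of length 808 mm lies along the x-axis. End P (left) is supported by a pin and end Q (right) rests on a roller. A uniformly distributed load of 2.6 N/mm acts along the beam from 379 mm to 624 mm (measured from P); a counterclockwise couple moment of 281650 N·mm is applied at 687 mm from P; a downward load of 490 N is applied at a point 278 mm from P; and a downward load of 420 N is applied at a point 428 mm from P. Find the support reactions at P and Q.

P_x = 0, P_y = 1109 N, Q_y = 437.9 N

Resultant of the distributed load: 2.6 × 245 = 637 N at 501.5 mm from P.
Taking moments about P: Q_y·808 − (2.6·245)·501.5 + 281650 − 490·278 − 420·428 = 0 → Q_y = 353785.5/808 = 437.853 ≈ 437.9 N.
ΣF_y = 0: P_y + 437.853 − 2.6·245 − 490 − 420 = 0 → P_y = 1109 N.
ΣF_x = 0: no horizontal applied forces, so P_x = 0.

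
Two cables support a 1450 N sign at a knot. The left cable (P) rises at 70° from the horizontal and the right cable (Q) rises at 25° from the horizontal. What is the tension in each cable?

T_P = 1319 N, T_Q = 497.8 N

ΣF_x = 0: −T_P·cos70° + T_Q·cos25° = 0 → T_Q = 0.377377·T_P.
ΣF_y = 0: T_P·sin70° + T_Q·sin25° = 1450.
Substitute: T_P·(0.939693 + 0.377377·0.422618) = 1450 → T_P = 1319.17 ≈ 1319 N.
Then T_Q = 0.377377 × 1319.17 = 497.8 N.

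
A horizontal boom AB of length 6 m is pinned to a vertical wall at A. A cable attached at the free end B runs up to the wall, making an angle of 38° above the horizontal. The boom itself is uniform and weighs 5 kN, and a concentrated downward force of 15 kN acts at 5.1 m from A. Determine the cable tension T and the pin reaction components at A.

T = 24.77 kN, A_x = 19.52 kN, A_y = 4.750 kN

ΣM about A: T·sin38°·6 − 5·3 − 15·5.1 = 0 → T = 91.5/(6·0.615661) = 24.7701 ≈ 24.77 kN.
ΣF_x = 0: A_x − T·cos38° = 0 → A_x = 24.7701 × 0.788011 = 19.52 kN.
ΣF_y = 0: A_y + T·sin38° − 5 − 15 = 0 → A_y = 20 − 24.7701 × 0.615661 = 4.750 kN.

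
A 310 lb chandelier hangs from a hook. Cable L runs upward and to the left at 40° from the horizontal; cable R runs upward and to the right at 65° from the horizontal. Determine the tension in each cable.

T_L = 135.6 lb, T_R = 245.9 lb

ΣF_x = 0: −T_L·cos40° + T_R·cos65° = 0 → T_R = 1.81262·T_L.
ΣF_y = 0: T_L·sin40° + T_R·sin65° = 310.
Substitute: T_L·(0.642788 + 1.81262·0.906308) = 310 → T_L = 135.633 ≈ 135.6 lb.
Then T_R = 1.81262 × 135.633 = 245.9 lb.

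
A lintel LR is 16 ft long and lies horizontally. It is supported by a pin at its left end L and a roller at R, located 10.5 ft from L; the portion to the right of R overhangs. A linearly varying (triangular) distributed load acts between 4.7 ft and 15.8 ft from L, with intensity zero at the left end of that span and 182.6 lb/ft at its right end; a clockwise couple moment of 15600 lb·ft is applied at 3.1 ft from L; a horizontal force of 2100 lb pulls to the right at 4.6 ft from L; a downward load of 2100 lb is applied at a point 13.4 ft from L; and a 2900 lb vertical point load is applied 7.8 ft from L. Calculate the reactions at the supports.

L_x = -2100 lb, L_y = -1474 lb, R_y = 7488 lb

Resultant of the triangular load: ½ × 182.6 × 11.1 = 1013.43 lb, acting at 12.1 ft from L (one-third of the span from the peak).
Taking moments about L: R_y·10.5 − (½·182.6·11.1)·12.1 − 15600 − 2100·13.4 − 2900·7.8 = 0 → R_y = 78622.503/10.5 = 7487.86 ≈ 7488 lb.
ΣF_y = 0: L_y + 7487.86 − ½·182.6·11.1 − 2100 − 2900 = 0 → L_y = -1474 lb.
ΣF_x = 0: L_x + 2100 = 0 → L_x = -2100 lb.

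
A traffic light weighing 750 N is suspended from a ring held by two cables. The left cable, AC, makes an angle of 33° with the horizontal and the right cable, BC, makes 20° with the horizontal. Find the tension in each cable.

T_AC = 882.5 N, T_BC = 787.6 N

ΣF_x = 0: −T_AC·cos33° + T_BC·cos20° = 0 → T_BC = 0.892495·T_AC.
ΣF_y = 0: T_AC·sin33° + T_BC·sin20° = 750.
Substitute: T_AC·(0.544639 + 0.892495·0.34202) = 750 → T_AC = 882.467 ≈ 882.5 N.
Then T_BC = 0.892495 × 882.467 = 787.6 N.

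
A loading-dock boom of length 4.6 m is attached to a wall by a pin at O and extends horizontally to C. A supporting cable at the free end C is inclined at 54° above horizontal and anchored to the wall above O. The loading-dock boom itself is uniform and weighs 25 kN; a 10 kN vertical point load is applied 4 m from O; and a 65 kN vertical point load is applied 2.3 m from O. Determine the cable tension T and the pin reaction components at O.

ΣM about O: T·sin54°·4.6 − 25·2.3 − 10·4 − 65·2.3 = 0 → T = 247/(4.6·0.809017) = 66.3715 ≈ 66.37 kN.
ΣF_x = 0: O_x − T·cos54° = 0 → O_x = 66.3715 × 0.587785 = 39.01 kN.
ΣF_y = 0: O_y + T·sin54° − 25 − 10 − 65 = 0 → O_y = 100 − 66.3715 × 0.809017 = 46.30 kN.

T = 66.37 kN, O_x = 39.01 kN, O_y = 46.30 kN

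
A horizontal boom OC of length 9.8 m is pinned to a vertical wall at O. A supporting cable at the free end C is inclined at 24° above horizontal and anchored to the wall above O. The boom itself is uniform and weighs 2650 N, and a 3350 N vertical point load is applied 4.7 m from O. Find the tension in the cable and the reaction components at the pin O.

T = 7208 N, O_x = 6585 N, O_y = 3068 N

ΣM about O: T·sin24°·9.8 − 2650·4.9 − 3350·4.7 = 0 → T = 28730/(9.8·0.406737) = 7207.69 ≈ 7208 N.
ΣF_x = 0: O_x − T·cos24° = 0 → O_x = 7207.69 × 0.913545 = 6585 N.
ΣF_y = 0: O_y + T·sin24° − 2650 − 3350 = 0 → O_y = 6000 − 7207.69 × 0.406737 = 3068 N.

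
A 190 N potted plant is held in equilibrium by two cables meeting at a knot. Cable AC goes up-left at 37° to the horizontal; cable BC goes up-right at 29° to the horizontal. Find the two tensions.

ΣF_x = 0: −T_AC·cos37° + T_BC·cos29° = 0 → T_BC = 0.913123·T_AC.
ΣF_y = 0: T_AC·sin37° + T_BC·sin29° = 190.
Substitute: T_AC·(0.601815 + 0.913123·0.48481) = 190 → T_AC = 181.904 ≈ 181.9 N.
Then T_BC = 0.913123 × 181.904 = 166.1 N.

T_AC = 181.9 N, T_BC = 166.1 N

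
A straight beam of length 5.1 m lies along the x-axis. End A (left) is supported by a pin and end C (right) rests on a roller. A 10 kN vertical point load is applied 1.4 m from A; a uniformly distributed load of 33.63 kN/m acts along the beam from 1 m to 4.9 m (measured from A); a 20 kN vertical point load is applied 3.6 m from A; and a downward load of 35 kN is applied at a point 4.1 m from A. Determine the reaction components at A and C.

A_x = 0, A_y = 75.29 kN, C_y = 120.9 kN

Resultant of the distributed load: 33.63 × 3.9 = 131.157 kN at 2.95 m from A.
ΣM about A: C_y·5.1 − 10·1.4 − (33.63·3.9)·2.95 − 20·3.6 − 35·4.1 = 0 → C_y = 616.41315/5.1 = 120.865 ≈ 120.9 kN.
ΣF_y = 0: A_y + 120.865 − 10 − 33.63·3.9 − 20 − 35 = 0 → A_y = 75.29 kN.
ΣF_x = 0: no horizontal applied forces, so A_x = 0.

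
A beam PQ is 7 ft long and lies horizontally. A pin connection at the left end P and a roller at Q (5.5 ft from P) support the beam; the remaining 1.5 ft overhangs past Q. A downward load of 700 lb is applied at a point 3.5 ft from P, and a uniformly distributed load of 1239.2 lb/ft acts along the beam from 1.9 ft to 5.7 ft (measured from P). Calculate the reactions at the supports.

P_x = 0, P_y = 1710 lb, Q_y = 3699 lb

Resultant of the distributed load: 1239.2 × 3.8 = 4708.96 lb at 3.8 ft from P.
Taking moments about P: Q_y·5.5 − 700·3.5 − (1239.2·3.8)·3.8 = 0 → Q_y = 20344.048/5.5 = 3698.92 ≈ 3699 lb.
ΣF_y = 0: P_y + 3698.92 − 700 − 1239.2·3.8 = 0 → P_y = 1710 lb.
ΣF_x = 0: no horizontal applied forces, so P_x = 0.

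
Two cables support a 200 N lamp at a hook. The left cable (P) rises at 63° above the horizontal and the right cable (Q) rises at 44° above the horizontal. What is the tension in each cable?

ΣF_x = 0: −T_P·cos63° + T_Q·cos44° = 0 → T_Q = 0.631121·T_P.
ΣF_y = 0: T_P·sin63° + T_Q·sin44° = 200.
Substitute: T_P·(0.891007 + 0.631121·0.694658) = 200 → T_P = 150.442 ≈ 150.4 N.
Then T_Q = 0.631121 × 150.442 = 94.95 N.

T_P = 150.4 N, T_Q = 94.95 N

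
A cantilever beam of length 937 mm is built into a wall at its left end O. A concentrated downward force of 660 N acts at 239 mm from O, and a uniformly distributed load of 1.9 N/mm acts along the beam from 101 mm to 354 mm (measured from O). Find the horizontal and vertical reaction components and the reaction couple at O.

Resultant of the distributed load: 1.9 × 253 = 480.7 N at 227.5 mm from O.
ΣF_x = 0: O_x = 0.
ΣF_y = 0: O_y − 660 − 1.9·253 = 0 → O_y = 1141 N.
ΣM about O: M_O − 660·239 − (1.9·253)·227.5 = 0 → M_O = 267100 N·mm.

O_x = 0, O_y = 1141 N, M_O = 267100 N·mm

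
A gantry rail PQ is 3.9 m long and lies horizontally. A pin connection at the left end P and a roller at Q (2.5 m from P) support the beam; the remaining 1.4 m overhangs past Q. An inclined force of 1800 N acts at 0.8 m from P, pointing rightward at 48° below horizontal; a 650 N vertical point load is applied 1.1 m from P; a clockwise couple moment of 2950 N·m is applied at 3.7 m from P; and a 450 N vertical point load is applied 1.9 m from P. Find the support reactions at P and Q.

Taking moments about P: Q_y·2.5 − 1800·sin48°·0.8 − 650·1.1 − 2950 − 450·1.9 = 0 → Q_y = 5590.13/2.5 = 2236.05 ≈ 2236 N.
ΣF_y = 0: P_y + 2236.05 − 1800·sin48° − 650 − 450 = 0 → P_y = 201.6 N.
ΣF_x = 0: P_x + 1800·cos48° = 0 → P_x = -1204 N.

P_x = -1204 N, P_y = 201.6 N, Q_y = 2236 N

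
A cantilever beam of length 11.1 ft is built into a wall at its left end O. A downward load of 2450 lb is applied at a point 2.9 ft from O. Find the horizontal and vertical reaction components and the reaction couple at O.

O_x = 0, O_y = 2450 lb, M_O = 7105 lb·ft

ΣF_x = 0: O_x = 0.
ΣF_y = 0: O_y − 2450 = 0 → O_y = 2450 lb.
ΣM about O: M_O − 2450·2.9 = 0 → M_O = 7105 lb·ft.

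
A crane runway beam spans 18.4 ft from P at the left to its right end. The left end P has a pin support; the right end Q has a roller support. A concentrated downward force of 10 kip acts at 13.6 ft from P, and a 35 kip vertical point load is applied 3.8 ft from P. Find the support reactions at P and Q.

ΣM about P: Q_y·18.4 − 10·13.6 − 35·3.8 = 0 → Q_y = 269/18.4 = 14.6196 ≈ 14.62 kip.
ΣF_y = 0: P_y + 14.6196 − 10 − 35 = 0 → P_y = 30.38 kip.
ΣF_x = 0: no horizontal applied forces, so P_x = 0.

P_x = 0, P_y = 30.38 kip, Q_y = 14.62 kip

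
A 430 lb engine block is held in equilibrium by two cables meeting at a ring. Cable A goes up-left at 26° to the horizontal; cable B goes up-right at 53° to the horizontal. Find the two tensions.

T_A = 263.6 lb, T_B = 393.7 lb

ΣF_x = 0: −T_A·cos26° + T_B·cos53° = 0 → T_B = 1.49347·T_A.
ΣF_y = 0: T_A·sin26° + T_B·sin53° = 430.
Substitute: T_A·(0.438371 + 1.49347·0.798636) = 430 → T_A = 263.624 ≈ 263.6 lb.
Then T_B = 1.49347 × 263.624 = 393.7 lb.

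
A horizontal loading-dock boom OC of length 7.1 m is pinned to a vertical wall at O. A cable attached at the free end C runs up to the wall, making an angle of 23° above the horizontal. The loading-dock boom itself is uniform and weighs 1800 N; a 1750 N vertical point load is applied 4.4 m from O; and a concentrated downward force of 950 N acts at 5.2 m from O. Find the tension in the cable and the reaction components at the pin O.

ΣM about O: T·sin23°·7.1 − 1800·3.55 − 1750·4.4 − 950·5.2 = 0 → T = 19030/(7.1·0.390731) = 6859.66 ≈ 6860 N.
ΣF_x = 0: O_x − T·cos23° = 0 → O_x = 6859.66 × 0.920505 = 6314 N.
ΣF_y = 0: O_y + T·sin23° − 1800 − 1750 − 950 = 0 → O_y = 4500 − 6859.66 × 0.390731 = 1820 N.

T = 6860 N, O_x = 6314 N, O_y = 1820 N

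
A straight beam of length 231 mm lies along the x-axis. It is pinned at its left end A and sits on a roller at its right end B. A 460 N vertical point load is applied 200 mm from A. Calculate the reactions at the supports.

A_x = 0, A_y = 61.73 N, B_y = 398.3 N

Moments about A: B_y·231 − 460·200 = 0 → B_y = 92000/231 = 398.268 ≈ 398.3 N.
ΣF_y = 0: A_y + 398.268 − 460 = 0 → A_y = 61.73 N.
ΣF_x = 0: no horizontal applied forces, so A_x = 0.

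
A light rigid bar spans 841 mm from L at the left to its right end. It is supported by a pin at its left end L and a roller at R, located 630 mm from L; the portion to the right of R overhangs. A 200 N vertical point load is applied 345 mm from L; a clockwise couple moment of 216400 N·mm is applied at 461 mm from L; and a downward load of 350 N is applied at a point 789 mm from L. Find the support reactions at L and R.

Taking moments about L: R_y·630 − 200·345 − 216400 − 350·789 = 0 → R_y = 561550/630 = 891.349 ≈ 891.3 N.
ΣF_y = 0: L_y + 891.349 − 200 − 350 = 0 → L_y = -341.3 N.
ΣF_x = 0: no horizontal applied forces, so L_x = 0.

L_x = 0, L_y = -341.3 N, R_y = 891.3 N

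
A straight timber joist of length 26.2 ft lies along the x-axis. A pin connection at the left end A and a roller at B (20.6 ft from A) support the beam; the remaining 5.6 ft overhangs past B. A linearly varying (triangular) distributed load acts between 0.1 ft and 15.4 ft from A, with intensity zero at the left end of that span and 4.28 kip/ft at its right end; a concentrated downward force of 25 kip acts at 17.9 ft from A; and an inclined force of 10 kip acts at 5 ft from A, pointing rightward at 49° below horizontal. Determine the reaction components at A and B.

Resultant of the triangular load: ½ × 4.28 × 15.3 = 32.742 kip, acting at 10.3 ft from A (one-third of the span from the peak).
ΣM about A: B_y·20.6 − (½·4.28·15.3)·10.3 − 25·17.9 − 10·sin49°·5 = 0 → B_y = 822.478/20.6 = 39.9261 ≈ 39.93 kip.
ΣF_y = 0: A_y + 39.9261 − ½·4.28·15.3 − 25 − 10·sin49° = 0 → A_y = 25.36 kip.
ΣF_x = 0: A_x + 10·cos49° = 0 → A_x = -6.561 kip.

A_x = -6.561 kip, A_y = 25.36 kip, B_y = 39.93 kip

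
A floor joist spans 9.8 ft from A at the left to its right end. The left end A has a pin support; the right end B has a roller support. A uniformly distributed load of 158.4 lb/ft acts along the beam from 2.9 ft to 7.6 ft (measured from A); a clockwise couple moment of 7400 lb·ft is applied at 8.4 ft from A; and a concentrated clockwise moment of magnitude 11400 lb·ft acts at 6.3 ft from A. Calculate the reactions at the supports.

Resultant of the distributed load: 158.4 × 4.7 = 744.48 lb at 5.25 ft from A.
ΣM about A: B_y·9.8 − (158.4·4.7)·5.25 − 7400 − 11400 = 0 → B_y = 22708.52/9.8 = 2317.2 ≈ 2317 lb.
ΣF_y = 0: A_y + 2317.2 − 158.4·4.7 = 0 → A_y = -1573 lb.
ΣF_x = 0: no horizontal applied forces, so A_x = 0.

A_x = 0, A_y = -1573 lb, B_y = 2317 lb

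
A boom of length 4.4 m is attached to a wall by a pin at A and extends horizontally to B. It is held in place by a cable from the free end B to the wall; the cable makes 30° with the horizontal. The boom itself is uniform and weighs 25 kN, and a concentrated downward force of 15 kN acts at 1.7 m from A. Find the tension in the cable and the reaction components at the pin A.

T = 36.59 kN, A_x = 31.69 kN, A_y = 21.70 kN

ΣM about A: T·sin30°·4.4 − 25·2.2 − 15·1.7 = 0 → T = 80.5/(4.4·0.5) = 36.5909 ≈ 36.59 kN.
ΣF_x = 0: A_x − T·cos30° = 0 → A_x = 36.5909 × 0.866025 = 31.69 kN.
ΣF_y = 0: A_y + T·sin30° − 25 − 15 = 0 → A_y = 40 − 36.5909 × 0.5 = 21.70 kN.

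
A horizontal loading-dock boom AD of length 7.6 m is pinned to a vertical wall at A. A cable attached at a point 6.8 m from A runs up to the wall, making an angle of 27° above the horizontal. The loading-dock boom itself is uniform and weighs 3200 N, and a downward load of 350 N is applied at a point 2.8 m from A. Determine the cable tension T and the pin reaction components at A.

ΣM about A: T·sin27°·6.8 − 3200·3.8 − 350·2.8 = 0 → T = 13140/(6.8·0.45399) = 4256.38 ≈ 4256 N.
ΣF_x = 0: A_x − T·cos27° = 0 → A_x = 4256.38 × 0.891007 = 3792 N.
ΣF_y = 0: A_y + T·sin27° − 3200 − 350 = 0 → A_y = 3550 − 4256.38 × 0.45399 = 1618 N.

T = 4256 N, A_x = 3792 N, A_y = 1618 N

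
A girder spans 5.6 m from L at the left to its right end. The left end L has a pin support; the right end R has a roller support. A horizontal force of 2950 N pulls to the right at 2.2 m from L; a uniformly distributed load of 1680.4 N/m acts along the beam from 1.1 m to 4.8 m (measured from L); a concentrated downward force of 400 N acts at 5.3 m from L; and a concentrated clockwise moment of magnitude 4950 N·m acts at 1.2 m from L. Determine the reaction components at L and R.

Resultant of the distributed load: 1680.4 × 3.7 = 6217.48 N at 2.95 m from L.
Taking moments about L: R_y·5.6 − (1680.4·3.7)·2.95 − 400·5.3 − 4950 = 0 → R_y = 25411.566/5.6 = 4537.78 ≈ 4538 N.
ΣF_y = 0: L_y + 4537.78 − 1680.4·3.7 − 400 = 0 → L_y = 2080 N.
ΣF_x = 0: L_x + 2950 = 0 → L_x = -2950 N.

L_x = -2950 N, L_y = 2080 N, R_y = 4538 N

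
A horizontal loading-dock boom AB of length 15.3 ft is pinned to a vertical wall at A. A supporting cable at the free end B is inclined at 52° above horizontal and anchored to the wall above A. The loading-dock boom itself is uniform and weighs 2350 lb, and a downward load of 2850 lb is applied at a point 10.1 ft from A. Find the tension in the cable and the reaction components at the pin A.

ΣM about A: T·sin52°·15.3 − 2350·7.65 − 2850·10.1 = 0 → T = 46762.5/(15.3·0.788011) = 3878.59 ≈ 3879 lb.
ΣF_x = 0: A_x − T·cos52° = 0 → A_x = 3878.59 × 0.615661 = 2388 lb.
ΣF_y = 0: A_y + T·sin52° − 2350 − 2850 = 0 → A_y = 5200 − 3878.59 × 0.788011 = 2144 lb.

T = 3879 lb, A_x = 2388 lb, A_y = 2144 lb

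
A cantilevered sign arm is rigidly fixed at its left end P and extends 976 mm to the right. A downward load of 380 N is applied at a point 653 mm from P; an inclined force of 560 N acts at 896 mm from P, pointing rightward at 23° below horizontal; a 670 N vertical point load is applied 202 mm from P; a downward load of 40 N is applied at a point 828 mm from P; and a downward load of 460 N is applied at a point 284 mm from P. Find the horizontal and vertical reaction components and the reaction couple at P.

ΣF_x = 0: P_x + 560·cos23° = 0 → P_x = -515.5 N.
ΣF_y = 0: P_y − 380 − 560·sin23° − 670 − 40 − 460 = 0 → P_y = 1769 N.
ΣM about P: M_P − 380·653 − 560·sin23°·896 − 670·202 − 40·828 − 460·284 = 0 → M_P = 743300 N·mm.

P_x = -515.5 N, P_y = 1769 N, M_P = 743300 N·mm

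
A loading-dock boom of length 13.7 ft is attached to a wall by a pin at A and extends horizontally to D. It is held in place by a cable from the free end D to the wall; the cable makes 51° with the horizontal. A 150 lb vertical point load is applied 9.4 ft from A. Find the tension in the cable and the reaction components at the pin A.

T = 132.4 lb, A_x = 83.34 lb, A_y = 47.08 lb

ΣM about A: T·sin51°·13.7 − 150·9.4 = 0 → T = 1410/(13.7·0.777146) = 132.433 ≈ 132.4 lb.
ΣF_x = 0: A_x − T·cos51° = 0 → A_x = 132.433 × 0.62932 = 83.34 lb.
ΣF_y = 0: A_y + T·sin51° − 150 = 0 → A_y = 150 − 132.433 × 0.777146 = 47.08 lb.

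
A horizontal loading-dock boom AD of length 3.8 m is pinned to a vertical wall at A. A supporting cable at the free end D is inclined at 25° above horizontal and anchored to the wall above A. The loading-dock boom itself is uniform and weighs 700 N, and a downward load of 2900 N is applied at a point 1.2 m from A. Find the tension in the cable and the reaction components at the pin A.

T = 2995 N, A_x = 2714 N, A_y = 2334 N

ΣM about A: T·sin25°·3.8 − 700·1.9 − 2900·1.2 = 0 → T = 4810/(3.8·0.422618) = 2995.11 ≈ 2995 N.
ΣF_x = 0: A_x − T·cos25° = 0 → A_x = 2995.11 × 0.906308 = 2714 N.
ΣF_y = 0: A_y + T·sin25° − 700 − 2900 = 0 → A_y = 3600 − 2995.11 × 0.422618 = 2334 N.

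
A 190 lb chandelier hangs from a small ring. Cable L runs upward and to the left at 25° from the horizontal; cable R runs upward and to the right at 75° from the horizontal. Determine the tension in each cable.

T_L = 49.93 lb, T_R = 174.9 lb

ΣF_x = 0: −T_L·cos25° + T_R·cos75° = 0 → T_R = 3.5017·T_L.
ΣF_y = 0: T_L·sin25° + T_R·sin75° = 190.
Substitute: T_L·(0.422618 + 3.5017·0.965926) = 190 → T_L = 49.9343 ≈ 49.93 lb.
Then T_R = 3.5017 × 49.9343 = 174.9 lb.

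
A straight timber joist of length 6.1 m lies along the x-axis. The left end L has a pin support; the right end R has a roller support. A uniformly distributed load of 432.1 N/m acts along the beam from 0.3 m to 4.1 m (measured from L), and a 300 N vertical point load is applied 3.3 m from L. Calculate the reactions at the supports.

Resultant of the distributed load: 432.1 × 3.8 = 1641.98 N at 2.2 m from L.
ΣM about L: R_y·6.1 − (432.1·3.8)·2.2 − 300·3.3 = 0 → R_y = 4602.356/6.1 = 754.485 ≈ 754.5 N.
ΣF_y = 0: L_y + 754.485 − 432.1·3.8 − 300 = 0 → L_y = 1187 N.
ΣF_x = 0: no horizontal applied forces, so L_x = 0.

L_x = 0, L_y = 1187 N, R_y = 754.5 N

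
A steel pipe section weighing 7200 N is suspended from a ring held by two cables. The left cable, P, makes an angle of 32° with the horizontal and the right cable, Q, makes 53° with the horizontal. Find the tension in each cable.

ΣF_x = 0: −T_P·cos32° + T_Q·cos53° = 0 → T_Q = 1.40915·T_P.
ΣF_y = 0: T_P·sin32° + T_Q·sin53° = 7200.
Substitute: T_P·(0.529919 + 1.40915·0.798636) = 7200 → T_P = 4349.62 ≈ 4350 N.
Then T_Q = 1.40915 × 4349.62 = 6129 N.

T_P = 4350 N, T_Q = 6129 N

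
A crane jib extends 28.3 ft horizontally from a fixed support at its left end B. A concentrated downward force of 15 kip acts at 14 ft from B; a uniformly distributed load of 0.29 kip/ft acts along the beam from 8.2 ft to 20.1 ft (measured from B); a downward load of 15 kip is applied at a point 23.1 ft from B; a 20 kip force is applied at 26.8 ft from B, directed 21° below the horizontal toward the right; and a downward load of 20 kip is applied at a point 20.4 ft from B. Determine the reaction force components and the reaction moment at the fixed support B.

Resultant of the distributed load: 0.29 × 11.9 = 3.451 kip at 14.15 ft from B.
ΣF_x = 0: B_x + 20·cos21° = 0 → B_x = -18.67 kip.
ΣF_y = 0: B_y − 15 − 0.29·11.9 − 15 − 20·sin21° − 20 = 0 → B_y = 60.62 kip.
ΣM about B: M_B − 15·14 − (0.29·11.9)·14.15 − 15·23.1 − 20·sin21°·26.8 − 20·20.4 = 0 → M_B = 1205 kip·ft.

B_x = -18.67 kip, B_y = 60.62 kip, M_B = 1205 kip·ft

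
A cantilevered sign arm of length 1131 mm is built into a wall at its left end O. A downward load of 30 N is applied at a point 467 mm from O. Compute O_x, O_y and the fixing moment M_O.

O_x = 0, O_y = 30.00 N, M_O = 14010 N·mm

ΣF_x = 0: O_x = 0.
ΣF_y = 0: O_y − 30 = 0 → O_y = 30.00 N.
ΣM about O: M_O − 30·467 = 0 → M_O = 14010 N·mm.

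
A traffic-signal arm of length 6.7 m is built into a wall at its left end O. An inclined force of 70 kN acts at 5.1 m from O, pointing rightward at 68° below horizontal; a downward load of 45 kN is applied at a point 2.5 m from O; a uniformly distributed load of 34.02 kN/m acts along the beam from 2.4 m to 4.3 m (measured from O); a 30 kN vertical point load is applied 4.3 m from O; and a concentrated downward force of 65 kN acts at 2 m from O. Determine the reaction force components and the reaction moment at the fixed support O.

O_x = -26.22 kN, O_y = 269.5 kN, M_O = 919.0 kN·m

Resultant of the distributed load: 34.02 × 1.9 = 64.638 kN at 3.35 m from O.
ΣF_x = 0: O_x + 70·cos68° = 0 → O_x = -26.22 kN.
ΣF_y = 0: O_y − 70·sin68° − 45 − 34.02·1.9 − 30 − 65 = 0 → O_y = 269.5 kN.
ΣM about O: M_O − 70·sin68°·5.1 − 45·2.5 − (34.02·1.9)·3.35 − 30·4.3 − 65·2 = 0 → M_O = 919.0 kN·m.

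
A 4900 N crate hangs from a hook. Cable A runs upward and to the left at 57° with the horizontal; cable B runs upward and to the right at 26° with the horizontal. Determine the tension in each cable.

T_A = 4437 N, T_B = 2689 N

ΣF_x = 0: −T_A·cos57° + T_B·cos26° = 0 → T_B = 0.605966·T_A.
ΣF_y = 0: T_A·sin57° + T_B·sin26° = 4900.
Substitute: T_A·(0.838671 + 0.605966·0.438371) = 4900 → T_A = 4437.16 ≈ 4437 N.
Then T_B = 0.605966 × 4437.16 = 2689 N.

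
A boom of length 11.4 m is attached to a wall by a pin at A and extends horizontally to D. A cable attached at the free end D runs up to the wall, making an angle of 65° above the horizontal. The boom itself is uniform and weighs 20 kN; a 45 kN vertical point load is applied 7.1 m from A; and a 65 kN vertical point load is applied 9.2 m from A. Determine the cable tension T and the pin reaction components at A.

T = 99.84 kN, A_x = 42.19 kN, A_y = 39.52 kN

ΣM about A: T·sin65°·11.4 − 20·5.7 − 45·7.1 − 65·9.2 = 0 → T = 1031.5/(11.4·0.906308) = 99.8363 ≈ 99.84 kN.
ΣF_x = 0: A_x − T·cos65° = 0 → A_x = 99.8363 × 0.422618 = 42.19 kN.
ΣF_y = 0: A_y + T·sin65° − 20 − 45 − 65 = 0 → A_y = 130 − 99.8363 × 0.906308 = 39.52 kN.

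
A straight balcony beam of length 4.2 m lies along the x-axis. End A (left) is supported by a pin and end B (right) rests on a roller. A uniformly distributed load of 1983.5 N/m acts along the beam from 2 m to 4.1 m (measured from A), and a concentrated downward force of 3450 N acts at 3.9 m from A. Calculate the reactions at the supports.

A_x = 0, A_y = 1387 N, B_y = 6228 N

Resultant of the distributed load: 1983.5 × 2.1 = 4165.35 N at 3.05 m from A.
Taking moments about A: B_y·4.2 − (1983.5·2.1)·3.05 − 3450·3.9 = 0 → B_y = 26159.3175/4.2 = 6228.41 ≈ 6228 N.
ΣF_y = 0: A_y + 6228.41 − 1983.5·2.1 − 3450 = 0 → A_y = 1387 N.
ΣF_x = 0: no horizontal applied forces, so A_x = 0.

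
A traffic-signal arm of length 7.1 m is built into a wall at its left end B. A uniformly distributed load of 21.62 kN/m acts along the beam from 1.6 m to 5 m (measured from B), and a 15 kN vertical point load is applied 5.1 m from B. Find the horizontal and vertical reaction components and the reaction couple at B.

Resultant of the distributed load: 21.62 × 3.4 = 73.508 kN at 3.3 m from B.
ΣF_x = 0: B_x = 0.
ΣF_y = 0: B_y − 21.62·3.4 − 15 = 0 → B_y = 88.51 kN.
ΣM about B: M_B − (21.62·3.4)·3.3 − 15·5.1 = 0 → M_B = 319.1 kN·m.

B_x = 0, B_y = 88.51 kN, M_B = 319.1 kN·m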